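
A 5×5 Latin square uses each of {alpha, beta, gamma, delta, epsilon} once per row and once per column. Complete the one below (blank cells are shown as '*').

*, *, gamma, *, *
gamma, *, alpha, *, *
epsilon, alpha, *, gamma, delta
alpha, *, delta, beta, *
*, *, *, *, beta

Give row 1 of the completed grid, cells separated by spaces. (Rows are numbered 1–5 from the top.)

At row 2, column 5: row 2 has {alpha,gamma}; column 5 has {beta,delta}; that leaves epsilon.
At row 3, column 3: row 3 has {alpha,gamma,delta,epsilon}; column 3 has {alpha,gamma,delta}; that leaves beta.
At row 4, column 5: row 4 has {alpha,beta,delta}; column 5 has {beta,delta,epsilon}; that leaves gamma.
At row 5, column 1: row 5 has {beta}; column 1 has {alpha,gamma,epsilon}; that leaves delta.
At row 5, column 3: row 5 has {beta,delta}; column 3 has {alpha,beta,gamma,delta}; that leaves epsilon.
At row 5, column 4: row 5 has {beta,delta,epsilon}; column 4 has {beta,gamma}; that leaves alpha.
At row 1, column 1: row 1 has {gamma}; column 1 has {alpha,gamma,delta,epsilon}; that leaves beta.
At row 1, column 5: row 1 has {beta,gamma}; column 5 has {beta,gamma,delta,epsilon}; that leaves alpha.
At row 2, column 4: row 2 has {alpha,gamma,epsilon}; column 4 has {alpha,beta,gamma}; that leaves delta.
At row 4, column 2: row 4 has {alpha,beta,gamma,delta}; column 2 has {alpha}; that leaves epsilon.
At row 5, column 2: row 5 has {alpha,beta,delta,epsilon}; column 2 has {alpha,epsilon}; that leaves gamma.
At row 1, column 2: row 1 has {alpha,beta,gamma}; column 2 has {alpha,gamma,epsilon}; that leaves delta.
At row 1, column 4: row 1 has {alpha,beta,gamma,delta}; column 4 has {alpha,beta,gamma,delta}; that leaves epsilon.

beta delta gamma epsilon alpha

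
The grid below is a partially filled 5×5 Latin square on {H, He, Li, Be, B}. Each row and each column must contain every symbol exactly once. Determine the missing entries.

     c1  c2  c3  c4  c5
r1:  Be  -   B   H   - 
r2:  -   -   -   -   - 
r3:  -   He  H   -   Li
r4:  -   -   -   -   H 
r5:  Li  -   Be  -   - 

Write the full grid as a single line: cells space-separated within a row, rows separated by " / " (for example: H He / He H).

(r1,c2) = Li
(r1,c5) = He
(r3,c1) = B
(r3,c4) = Be
(r4,c1) = He
(r4,c3) = Li
(r4,c4) = B
(r5,c4) = He
(r5,c5) = B
(r2,c1) = H
(r2,c3) = He
(r2,c4) = Li
(r2,c5) = Be
(r4,c2) = Be
(r5,c2) = H
(r2,c2) = B

Be Li B H He / H B He Li Be / B He H Be Li / He Be Li B H / Li H Be He B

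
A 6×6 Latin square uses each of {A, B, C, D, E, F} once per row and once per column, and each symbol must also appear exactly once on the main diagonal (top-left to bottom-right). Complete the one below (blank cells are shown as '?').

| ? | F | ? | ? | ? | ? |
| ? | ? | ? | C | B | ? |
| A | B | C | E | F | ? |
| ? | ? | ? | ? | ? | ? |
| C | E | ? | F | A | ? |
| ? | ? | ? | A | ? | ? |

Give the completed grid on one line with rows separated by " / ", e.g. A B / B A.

E F B D C A / F D A C B E / A B C E F D / D A F B E C / C E D F A B / B C E A D F

At row 2, column 2: row 2 has {B,C}; column 2 has {B,E,F}; the diagonal has {A,C}; that leaves D.
At row 3, column 6: row 3 has {A,B,C,E,F}; column 6 is empty so far; that leaves D.
At row 4, column 4: row 4 is empty so far; column 4 has {A,C,E,F}; the diagonal has {A,C,D}; that leaves B.
At row 5, column 6: row 5 has {A,C,E,F}; column 6 has {D}; that leaves B.
At row 6, column 2: row 6 has {A}; column 2 has {B,D,E,F}; that leaves C.
At row 1, column 1: row 1 has {F}; column 1 has {A,C}; the diagonal has {A,B,C,D}; that leaves E.
At row 1, column 4: row 1 has {E,F}; column 4 has {A,B,C,E,F}; that leaves D.
At row 1, column 5: row 1 has {D,E,F}; column 5 has {A,B,F}; that leaves C.
At row 1, column 6: row 1 has {C,D,E,F}; column 6 has {B,D}; that leaves A.
At row 2, column 1: row 2 has {B,C,D}; column 1 has {A,C,E}; that leaves F.
At row 2, column 6: row 2 has {B,C,D,F}; column 6 has {A,B,D}; that leaves E.
At row 4, column 1: row 4 has {B}; column 1 has {A,C,E,F}; that leaves D.
At row 4, column 2: row 4 has {B,D}; column 2 has {B,C,D,E,F}; that leaves A.
At row 4, column 5: row 4 has {A,B,D}; column 5 has {A,B,C,F}; that leaves E.
At row 5, column 3: row 5 has {A,B,C,E,F}; column 3 has {C}; that leaves D.
At row 6, column 1: row 6 has {A,C}; column 1 has {A,C,D,E,F}; that leaves B.
At row 6, column 5: row 6 has {A,B,C}; column 5 has {A,B,C,E,F}; that leaves D.
At row 6, column 6: row 6 has {A,B,C,D}; column 6 has {A,B,D,E}; the diagonal has {A,B,C,D,E}; that leaves F.
At row 1, column 3: row 1 has {A,C,D,E,F}; column 3 has {C,D}; that leaves B.
At row 2, column 3: row 2 has {B,C,D,E,F}; column 3 has {B,C,D}; that leaves A.
At row 4, column 3: row 4 has {A,B,D,E}; column 3 has {A,B,C,D}; that leaves F.
At row 4, column 6: row 4 has {A,B,D,E,F}; column 6 has {A,B,D,E,F}; that leaves C.
At row 6, column 3: row 6 has {A,B,C,D,F}; column 3 has {A,B,C,D,F}; that leaves E.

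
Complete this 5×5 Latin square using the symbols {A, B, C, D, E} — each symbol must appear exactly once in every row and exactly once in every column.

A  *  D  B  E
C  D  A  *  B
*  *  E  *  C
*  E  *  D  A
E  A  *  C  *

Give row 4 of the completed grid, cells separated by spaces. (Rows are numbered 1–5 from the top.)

B E C D A

(r1,c2) = C
(r2,c4) = E
(r3,c2) = B
(r3,c4) = A
(r4,c1) = B
(r4,c3) = C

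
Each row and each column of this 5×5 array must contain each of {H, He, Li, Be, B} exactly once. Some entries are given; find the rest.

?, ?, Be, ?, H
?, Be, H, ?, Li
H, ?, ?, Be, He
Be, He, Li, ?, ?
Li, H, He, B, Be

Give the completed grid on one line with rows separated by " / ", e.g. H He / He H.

He B Be Li H / B Be H He Li / H Li B Be He / Be He Li H B / Li H He B Be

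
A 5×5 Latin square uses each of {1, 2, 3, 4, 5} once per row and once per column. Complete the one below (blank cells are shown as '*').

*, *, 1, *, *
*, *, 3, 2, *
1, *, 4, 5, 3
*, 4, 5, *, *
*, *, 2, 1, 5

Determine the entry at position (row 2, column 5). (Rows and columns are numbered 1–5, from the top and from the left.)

4

row 3 has {1,3,4,5}; column 2 has {4} — only 2 is left for (r3,c2).
row 4 has {4,5}; column 4 has {1,2,5} — only 3 is left for (r4,c4).
row 5 has {1,2,5}; column 2 has {2,4} — only 3 is left for (r5,c2).
row 1 has {1}; column 2 has {2,3,4} — only 5 is left for (r1,c2).
row 1 has {1,5}; column 4 has {1,2,3,5} — only 4 is left for (r1,c4).
row 1 has {1,4,5}; column 5 has {3,5} — only 2 is left for (r1,c5).
row 2 has {2,3}; column 2 has {2,3,4,5} — only 1 is left for (r2,c2).
row 2 has {1,2,3}; column 5 has {2,3,5} — only 4 is left for (r2,c5).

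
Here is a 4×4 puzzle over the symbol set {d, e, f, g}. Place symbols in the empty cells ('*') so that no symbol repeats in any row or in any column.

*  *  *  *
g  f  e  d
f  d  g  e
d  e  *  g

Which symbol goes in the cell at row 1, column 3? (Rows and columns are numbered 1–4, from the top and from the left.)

At row 1, column 1: row 1 is empty so far; column 1 has {d,f,g}; that leaves e.
At row 1, column 2: row 1 has {e}; column 2 has {d,e,f}; that leaves g.
At row 1, column 4: row 1 has {e,g}; column 4 has {d,e,g}; that leaves f.
At row 4, column 3: row 4 has {d,e,g}; column 3 has {e,g}; that leaves f.
At row 1, column 3: row 1 has {e,f,g}; column 3 has {e,f,g}; that leaves d.

d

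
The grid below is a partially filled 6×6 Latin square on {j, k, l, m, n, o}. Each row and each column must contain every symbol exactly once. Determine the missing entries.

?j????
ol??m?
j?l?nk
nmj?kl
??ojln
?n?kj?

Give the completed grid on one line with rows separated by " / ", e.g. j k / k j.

k j n l o m / o l k n m j / j o l m n k / n m j o k l / m k o j l n / l n m k j o

(r1,c5): row 1 has {j}; column 5 has {j,k,l,m,n}, so it must be o.
(r1,c6): row 1 has {j,o}; column 6 has {k,l,n}, so it must be m.
(r2,c4): row 2 has {l,m,o}; column 4 has {j,k}, so it must be n.
(r2,c6): row 2 has {l,m,n,o}; column 6 has {k,l,m,n}, so it must be j.
(r3,c2): row 3 has {j,k,l,n}; column 2 has {j,l,m,n}, so it must be o.
(r3,c4): row 3 has {j,k,l,n,o}; column 4 has {j,k,n}, so it must be m.
(r4,c4): row 4 has {j,k,l,m,n}; column 4 has {j,k,m,n}, so it must be o.
(r5,c2): row 5 has {j,l,n,o}; column 2 has {j,l,m,n,o}, so it must be k.
(r6,c3): row 6 has {j,k,n}; column 3 has {j,l,o}, so it must be m.
(r6,c6): row 6 has {j,k,m,n}; column 6 has {j,k,l,m,n}, so it must be o.
(r1,c4): row 1 has {j,m,o}; column 4 has {j,k,m,n,o}, so it must be l.
(r2,c3): row 2 has {j,l,m,n,o}; column 3 has {j,l,m,o}, so it must be k.
(r5,c1): row 5 has {j,k,l,n,o}; column 1 has {j,n,o}, so it must be m.
(r6,c1): row 6 has {j,k,m,n,o}; column 1 has {j,m,n,o}, so it must be l.
(r1,c1): row 1 has {j,l,m,o}; column 1 has {j,l,m,n,o}, so it must be k.
(r1,c3): row 1 has {j,k,l,m,o}; column 3 has {j,k,l,m,o}, so it must be n.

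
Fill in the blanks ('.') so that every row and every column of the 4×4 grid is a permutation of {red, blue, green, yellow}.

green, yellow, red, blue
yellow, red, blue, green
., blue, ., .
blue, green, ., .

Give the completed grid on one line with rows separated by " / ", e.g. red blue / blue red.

green yellow red blue / yellow red blue green / red blue green yellow / blue green yellow red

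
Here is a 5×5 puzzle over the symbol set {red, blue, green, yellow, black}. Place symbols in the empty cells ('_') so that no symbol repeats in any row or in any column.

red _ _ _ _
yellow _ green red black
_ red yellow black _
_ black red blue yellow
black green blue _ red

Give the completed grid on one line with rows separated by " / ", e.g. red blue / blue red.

red yellow black green blue / yellow blue green red black / blue red yellow black green / green black red blue yellow / black green blue yellow red

Cell (r1,c3): row 1 has {red}; column 3 has {red,blue,green,yellow} → black.
Cell (r2,c2): row 2 has {red,green,yellow,black}; column 2 has {red,green,black} → blue.
Cell (r4,c1): row 4 has {red,blue,yellow,black}; column 1 has {red,yellow,black} → green.
Cell (r5,c4): row 5 has {red,blue,green,black}; column 4 has {red,blue,black} → yellow.
Cell (r1,c2): row 1 has {red,black}; column 2 has {red,blue,green,black} → yellow.
Cell (r1,c4): row 1 has {red,yellow,black}; column 4 has {red,blue,yellow,black} → green.
Cell (r1,c5): row 1 has {red,green,yellow,black}; column 5 has {red,yellow,black} → blue.
Cell (r3,c1): row 3 has {red,yellow,black}; column 1 has {red,green,yellow,black} → blue.
Cell (r3,c5): row 3 has {red,blue,yellow,black}; column 5 has {red,blue,yellow,black} → green.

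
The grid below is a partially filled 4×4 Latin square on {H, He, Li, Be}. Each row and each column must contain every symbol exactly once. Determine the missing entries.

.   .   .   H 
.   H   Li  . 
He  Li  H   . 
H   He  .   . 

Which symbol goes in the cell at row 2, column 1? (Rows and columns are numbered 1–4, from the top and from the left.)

Be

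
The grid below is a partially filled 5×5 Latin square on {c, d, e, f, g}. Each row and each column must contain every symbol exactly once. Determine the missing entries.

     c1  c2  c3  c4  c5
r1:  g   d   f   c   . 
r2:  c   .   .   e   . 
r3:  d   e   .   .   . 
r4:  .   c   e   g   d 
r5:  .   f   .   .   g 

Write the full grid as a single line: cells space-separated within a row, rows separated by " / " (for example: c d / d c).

g d f c e / c g d e f / d e g f c / f c e g d / e f c d g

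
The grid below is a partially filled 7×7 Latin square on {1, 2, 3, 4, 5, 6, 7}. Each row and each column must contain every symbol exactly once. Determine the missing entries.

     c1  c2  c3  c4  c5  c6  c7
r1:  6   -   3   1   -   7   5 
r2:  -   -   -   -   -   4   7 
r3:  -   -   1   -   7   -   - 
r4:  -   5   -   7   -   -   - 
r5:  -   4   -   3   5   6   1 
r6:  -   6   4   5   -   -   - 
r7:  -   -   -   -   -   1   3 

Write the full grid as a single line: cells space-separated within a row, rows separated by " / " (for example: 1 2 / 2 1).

6 2 3 1 4 7 5 / 3 1 5 6 2 4 7 / 4 3 1 2 7 5 6 / 1 5 6 7 3 2 4 / 2 4 7 3 5 6 1 / 7 6 4 5 1 3 2 / 5 7 2 4 6 1 3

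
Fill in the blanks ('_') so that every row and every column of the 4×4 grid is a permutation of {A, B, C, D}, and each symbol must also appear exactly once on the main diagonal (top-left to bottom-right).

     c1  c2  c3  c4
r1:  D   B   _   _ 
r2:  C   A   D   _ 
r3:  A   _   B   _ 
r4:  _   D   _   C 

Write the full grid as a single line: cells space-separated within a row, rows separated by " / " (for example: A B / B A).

(r1,c4): row 1 has {B,D}; column 4 has {C}, so it must be A.
(r2,c4): row 2 has {A,C,D}; column 4 has {A,C}, so it must be B.
(r3,c2): row 3 has {A,B}; column 2 has {A,B,D}, so it must be C.
(r3,c4): row 3 has {A,B,C}; column 4 has {A,B,C}, so it must be D.
(r4,c1): row 4 has {C,D}; column 1 has {A,C,D}, so it must be B.
(r4,c3): row 4 has {B,C,D}; column 3 has {B,D}, so it must be A.
(r1,c3): row 1 has {A,B,D}; column 3 has {A,B,D}, so it must be C.

D B C A / C A D B / A C B D / B D A C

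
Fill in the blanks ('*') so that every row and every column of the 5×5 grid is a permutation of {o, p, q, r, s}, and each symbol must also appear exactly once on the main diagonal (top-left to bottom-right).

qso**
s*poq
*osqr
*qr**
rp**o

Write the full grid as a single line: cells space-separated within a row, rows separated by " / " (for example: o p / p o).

q s o r p / s r p o q / p o s q r / o q r p s / r p q s o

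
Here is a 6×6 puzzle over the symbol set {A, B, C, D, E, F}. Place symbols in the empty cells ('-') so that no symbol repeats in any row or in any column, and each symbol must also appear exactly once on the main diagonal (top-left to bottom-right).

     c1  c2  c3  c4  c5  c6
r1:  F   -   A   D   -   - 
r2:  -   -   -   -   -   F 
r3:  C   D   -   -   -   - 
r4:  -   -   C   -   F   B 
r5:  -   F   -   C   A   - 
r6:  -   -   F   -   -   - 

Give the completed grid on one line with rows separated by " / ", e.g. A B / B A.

F E A D B C / A C E B D F / C D B F E A / D A C E F B / B F D C A E / E B F A C D

(r4,c4) = E
(r3,c3) = B
(r3,c5) = E
(r3,c6) = A
(r4,c2) = A
(r2,c2) = C
(r3,c4) = F
(r4,c1) = D
(r6,c6) = D
(r5,c6) = E
(r1,c6) = C
(r5,c1) = B
(r5,c3) = D
(r1,c5) = B
(r2,c3) = E
(r2,c5) = D
(r6,c5) = C
(r1,c2) = E
(r2,c1) = A
(r2,c4) = B
(r6,c1) = E
(r6,c2) = B
(r6,c4) = A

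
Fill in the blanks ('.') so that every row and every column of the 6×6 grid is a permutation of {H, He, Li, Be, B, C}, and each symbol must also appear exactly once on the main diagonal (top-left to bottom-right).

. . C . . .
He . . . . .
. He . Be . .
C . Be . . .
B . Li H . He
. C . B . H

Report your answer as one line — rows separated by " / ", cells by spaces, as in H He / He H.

(r3,c3): row 3 has {He,Be}; column 3 has {Li,Be,C}; the diagonal has {H}, so it must be B.
(r5,c2): row 5 has {H,He,Li,B}; column 2 has {He,C}, so it must be Be.
(r5,c5): row 5 has {H,He,Li,Be,B}; column 5 is empty so far; the diagonal has {H,B}, so it must be C.
(r6,c3): row 6 has {H,B,C}; column 3 has {Li,Be,B,C}, so it must be He.
(r2,c2): row 2 has {He}; column 2 has {He,Be,C}; the diagonal has {H,B,C}, so it must be Li.
(r2,c3): row 2 has {He,Li}; column 3 has {He,Li,Be,B,C}, so it must be H.
(r2,c4): row 2 has {H,He,Li}; column 4 has {H,Be,B}, so it must be C.
(r4,c4): row 4 has {Be,C}; column 4 has {H,Be,B,C}; the diagonal has {H,Li,B,C}, so it must be He.
(r1,c1): row 1 has {C}; column 1 has {He,B,C}; the diagonal has {H,He,Li,B,C}, so it must be Be.
(r1,c4): row 1 has {Be,C}; column 4 has {H,He,Be,B,C}, so it must be Li.
(r1,c6): row 1 has {Li,Be,C}; column 6 has {H,He}, so it must be B.
(r2,c6): row 2 has {H,He,Li,C}; column 6 has {H,He,B}, so it must be Be.
(r4,c6): row 4 has {He,Be,C}; column 6 has {H,He,Be,B}, so it must be Li.
(r6,c1): row 6 has {H,He,B,C}; column 1 has {He,Be,B,C}, so it must be Li.
(r6,c5): row 6 has {H,He,Li,B,C}; column 5 has {C}, so it must be Be.
(r1,c2): row 1 has {Li,Be,B,C}; column 2 has {He,Li,Be,C}, so it must be H.
(r1,c5): row 1 has {H,Li,Be,B,C}; column 5 has {Be,C}, so it must be He.
(r2,c5): row 2 has {H,He,Li,Be,C}; column 5 has {He,Be,C}, so it must be B.
(r3,c1): row 3 has {He,Be,B}; column 1 has {He,Li,Be,B,C}, so it must be H.
(r3,c5): row 3 has {H,He,Be,B}; column 5 has {He,Be,B,C}, so it must be Li.
(r3,c6): row 3 has {H,He,Li,Be,B}; column 6 has {H,He,Li,Be,B}, so it must be C.
(r4,c2): row 4 has {He,Li,Be,C}; column 2 has {H,He,Li,Be,C}, so it must be B.
(r4,c5): row 4 has {He,Li,Be,B,C}; column 5 has {He,Li,Be,B,C}, so it must be H.

Be H C Li He B / He Li H C B Be / H He B Be Li C / C B Be He H Li / B Be Li H C He / Li C He B Be H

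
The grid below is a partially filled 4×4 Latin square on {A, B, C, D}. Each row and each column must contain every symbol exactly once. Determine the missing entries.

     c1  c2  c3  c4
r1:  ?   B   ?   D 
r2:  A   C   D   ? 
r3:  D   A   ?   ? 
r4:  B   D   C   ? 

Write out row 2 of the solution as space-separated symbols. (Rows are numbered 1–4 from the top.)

A C D B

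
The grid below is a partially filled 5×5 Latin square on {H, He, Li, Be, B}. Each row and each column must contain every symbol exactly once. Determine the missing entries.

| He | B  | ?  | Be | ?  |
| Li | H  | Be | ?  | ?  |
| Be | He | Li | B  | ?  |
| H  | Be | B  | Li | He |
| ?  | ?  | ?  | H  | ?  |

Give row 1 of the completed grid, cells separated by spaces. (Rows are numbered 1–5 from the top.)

(r1,c3): row 1 has {He,Be,B}; column 3 has {Li,Be,B}, so it must be H.
(r1,c5): row 1 has {H,He,Be,B}; column 5 has {He}, so it must be Li.

He B H Be Li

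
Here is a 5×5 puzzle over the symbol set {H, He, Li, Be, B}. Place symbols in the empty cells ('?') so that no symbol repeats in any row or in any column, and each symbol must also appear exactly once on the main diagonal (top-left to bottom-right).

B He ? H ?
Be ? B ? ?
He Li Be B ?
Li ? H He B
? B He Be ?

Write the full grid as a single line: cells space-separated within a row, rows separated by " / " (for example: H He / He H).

B He Li H Be / Be H B Li He / He Li Be B H / Li Be H He B / H B He Be Li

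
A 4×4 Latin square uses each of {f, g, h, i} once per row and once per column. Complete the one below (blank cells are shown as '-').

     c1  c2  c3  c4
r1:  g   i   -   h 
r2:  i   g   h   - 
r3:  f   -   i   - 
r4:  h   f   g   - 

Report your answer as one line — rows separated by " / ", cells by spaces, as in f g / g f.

(r1,c3) = f
(r2,c4) = f
(r3,c2) = h
(r3,c4) = g
(r4,c4) = i

g i f h / i g h f / f h i g / h f g i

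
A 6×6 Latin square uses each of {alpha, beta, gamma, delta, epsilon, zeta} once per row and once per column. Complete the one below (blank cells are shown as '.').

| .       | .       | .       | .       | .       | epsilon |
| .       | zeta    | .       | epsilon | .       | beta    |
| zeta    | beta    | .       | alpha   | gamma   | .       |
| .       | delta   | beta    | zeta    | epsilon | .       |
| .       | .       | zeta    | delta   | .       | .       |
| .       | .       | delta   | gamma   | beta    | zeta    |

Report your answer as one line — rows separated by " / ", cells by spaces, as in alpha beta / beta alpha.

delta gamma alpha beta zeta epsilon / alpha zeta gamma epsilon delta beta / zeta beta epsilon alpha gamma delta / gamma delta beta zeta epsilon alpha / beta epsilon zeta delta alpha gamma / epsilon alpha delta gamma beta zeta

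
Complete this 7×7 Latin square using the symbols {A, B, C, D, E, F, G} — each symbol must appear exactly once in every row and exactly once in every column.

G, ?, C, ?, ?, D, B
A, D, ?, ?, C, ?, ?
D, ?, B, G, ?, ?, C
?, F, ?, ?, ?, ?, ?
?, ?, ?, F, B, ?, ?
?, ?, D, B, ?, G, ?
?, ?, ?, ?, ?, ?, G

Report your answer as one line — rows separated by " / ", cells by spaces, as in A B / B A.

G E C A F D B / A D G E C B F / D A B G E F C / B F E D G C A / C G A F B E D / F C D B A G E / E B F C D A G

row 2 has {A,C,D}; column 4 has {B,F,G} — only E is left for (r2,c4).
row 2 has {A,C,D,E}; column 7 has {B,C,G} — only F is left for (r2,c7).
row 1 has {B,C,D,G}; column 4 has {B,E,F,G} — only A is left for (r1,c4).
row 2 has {A,C,D,E,F}; column 3 has {B,C,D} — only G is left for (r2,c3).
row 2 has {A,C,D,E,F,G}; column 6 has {D,G} — only B is left for (r2,c6).
row 1 has {A,B,C,D,G}; column 2 has {D,F} — only E is left for (r1,c2).
row 1 has {A,B,C,D,E,G}; column 5 has {B,C} — only F is left for (r1,c5).
row 3 has {B,C,D,G}; column 2 has {D,E,F} — only A is left for (r3,c2).
row 3 has {A,B,C,D,G}; column 5 has {B,C,F} — only E is left for (r3,c5).
row 3 has {A,B,C,D,E,G}; column 6 has {B,D,G} — only F is left for (r3,c6).
row 6 has {B,D,G}; column 2 has {A,D,E,F} — only C is left for (r6,c2).
row 6 has {B,C,D,G}; column 5 has {B,C,E,F} — only A is left for (r6,c5).
row 6 has {A,B,C,D,G}; column 7 has {B,C,F,G} — only E is left for (r6,c7).
row 7 has {G}; column 2 has {A,C,D,E,F} — only B is left for (r7,c2).
row 7 has {B,G}; column 5 has {A,B,C,E,F} — only D is left for (r7,c5).
row 4 has {F}; column 5 has {A,B,C,D,E,F} — only G is left for (r4,c5).
row 5 has {B,F}; column 2 has {A,B,C,D,E,F} — only G is left for (r5,c2).
row 6 has {A,B,C,D,E,G}; column 1 has {A,D,G} — only F is left for (r6,c1).
row 7 has {B,D,G}; column 4 has {A,B,E,F,G} — only C is left for (r7,c4).
row 4 has {F,G}; column 4 has {A,B,C,E,F,G} — only D is left for (r4,c4).
row 4 has {D,F,G}; column 7 has {B,C,E,F,G} — only A is left for (r4,c7).
row 5 has {B,F,G}; column 7 has {A,B,C,E,F,G} — only D is left for (r5,c7).
row 7 has {B,C,D,G}; column 1 has {A,D,F,G} — only E is left for (r7,c1).
row 7 has {B,C,D,E,G}; column 6 has {B,D,F,G} — only A is left for (r7,c6).
row 4 has {A,D,F,G}; column 3 has {B,C,D,G} — only E is left for (r4,c3).
row 4 has {A,D,E,F,G}; column 6 has {A,B,D,F,G} — only C is left for (r4,c6).
row 5 has {B,D,F,G}; column 1 has {A,D,E,F,G} — only C is left for (r5,c1).
row 5 has {B,C,D,F,G}; column 3 has {B,C,D,E,G} — only A is left for (r5,c3).
row 5 has {A,B,C,D,F,G}; column 6 has {A,B,C,D,F,G} — only E is left for (r5,c6).
row 7 has {A,B,C,D,E,G}; column 3 has {A,B,C,D,E,G} — only F is left for (r7,c3).
row 4 has {A,C,D,E,F,G}; column 1 has {A,C,D,E,F,G} — only B is left for (r4,c1).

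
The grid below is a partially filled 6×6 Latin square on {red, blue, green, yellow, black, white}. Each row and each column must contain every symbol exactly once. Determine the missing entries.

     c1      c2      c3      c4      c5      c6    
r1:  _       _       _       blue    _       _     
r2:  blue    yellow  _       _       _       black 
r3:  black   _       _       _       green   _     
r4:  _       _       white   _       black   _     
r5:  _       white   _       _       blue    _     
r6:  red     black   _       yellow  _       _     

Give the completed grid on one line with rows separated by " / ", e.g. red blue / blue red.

white green black blue yellow red / blue yellow green white red black / black blue yellow red green white / yellow red white green black blue / green white red black blue yellow / red black blue yellow white green

(r6,c5) = white
(r2,c5) = red
(r1,c5) = yellow
(r2,c3) = green
(r2,c4) = white
(r3,c4) = red
(r4,c4) = green
(r5,c4) = black
(r6,c3) = blue
(r6,c6) = green
(r3,c2) = blue
(r3,c3) = yellow
(r3,c6) = white
(r4,c1) = yellow
(r4,c2) = red
(r4,c6) = blue
(r5,c1) = green
(r5,c3) = red
(r5,c6) = yellow
(r1,c1) = white
(r1,c2) = green
(r1,c3) = black
(r1,c6) = red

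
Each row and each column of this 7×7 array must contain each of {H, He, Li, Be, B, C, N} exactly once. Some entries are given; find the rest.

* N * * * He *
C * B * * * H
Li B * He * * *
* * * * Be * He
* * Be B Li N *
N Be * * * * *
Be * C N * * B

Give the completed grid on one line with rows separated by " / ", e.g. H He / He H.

B N Li C H He Be / C He B Be N Li H / Li B H He C Be N / H C N Li Be B He / He H Be B Li N C / N Be He H B C Li / Be Li C N He H B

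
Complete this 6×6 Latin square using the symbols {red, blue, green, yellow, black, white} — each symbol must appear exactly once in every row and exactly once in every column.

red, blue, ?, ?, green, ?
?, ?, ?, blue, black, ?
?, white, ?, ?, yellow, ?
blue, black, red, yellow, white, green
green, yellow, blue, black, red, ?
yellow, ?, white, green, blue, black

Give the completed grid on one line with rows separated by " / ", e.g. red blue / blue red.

Cell (r1,c4): row 1 has {red,blue,green}; column 4 has {blue,green,yellow,black} → white.
Cell (r1,c6): row 1 has {red,blue,green,white}; column 6 has {green,black} → yellow.
Cell (r2,c1): row 2 has {blue,black}; column 1 has {red,blue,green,yellow} → white.
Cell (r2,c6): row 2 has {blue,black,white}; column 6 has {green,yellow,black} → red.
Cell (r3,c1): row 3 has {yellow,white}; column 1 has {red,blue,green,yellow,white} → black.
Cell (r3,c3): row 3 has {yellow,black,white}; column 3 has {red,blue,white} → green.
Cell (r3,c4): row 3 has {green,yellow,black,white}; column 4 has {blue,green,yellow,black,white} → red.
Cell (r3,c6): row 3 has {red,green,yellow,black,white}; column 6 has {red,green,yellow,black} → blue.
Cell (r5,c6): row 5 has {red,blue,green,yellow,black}; column 6 has {red,blue,green,yellow,black} → white.
Cell (r6,c2): row 6 has {blue,green,yellow,black,white}; column 2 has {blue,yellow,black,white} → red.
Cell (r1,c3): row 1 has {red,blue,green,yellow,white}; column 3 has {red,blue,green,white} → black.
Cell (r2,c2): row 2 has {red,blue,black,white}; column 2 has {red,blue,yellow,black,white} → green.
Cell (r2,c3): row 2 has {red,blue,green,black,white}; column 3 has {red,blue,green,black,white} → yellow.

red blue black white green yellow / white green yellow blue black red / black white green red yellow blue / blue black red yellow white green / green yellow blue black red white / yellow red white green blue black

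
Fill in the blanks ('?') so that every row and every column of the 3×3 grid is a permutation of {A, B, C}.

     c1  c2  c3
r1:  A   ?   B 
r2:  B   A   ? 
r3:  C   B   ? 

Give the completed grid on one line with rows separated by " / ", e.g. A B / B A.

A C B / B A C / C B A

(r1,c2) = C
(r2,c3) = C
(r3,c3) = A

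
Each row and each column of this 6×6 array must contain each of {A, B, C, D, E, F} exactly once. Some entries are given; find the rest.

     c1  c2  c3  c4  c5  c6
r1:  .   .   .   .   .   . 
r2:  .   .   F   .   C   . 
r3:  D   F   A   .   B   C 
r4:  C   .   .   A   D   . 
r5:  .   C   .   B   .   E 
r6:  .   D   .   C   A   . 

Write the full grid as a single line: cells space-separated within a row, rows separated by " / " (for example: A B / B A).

(r3,c4) = E
(r5,c3) = D
(r5,c5) = F
(r1,c5) = E
(r2,c4) = D
(r5,c1) = A
(r1,c4) = F
(r1,c1) = B
(r1,c2) = A
(r1,c3) = C
(r1,c6) = D
(r2,c1) = E
(r2,c2) = B
(r2,c6) = A
(r4,c2) = E
(r4,c3) = B
(r4,c6) = F
(r6,c1) = F
(r6,c3) = E
(r6,c6) = B

B A C F E D / E B F D C A / D F A E B C / C E B A D F / A C D B F E / F D E C A B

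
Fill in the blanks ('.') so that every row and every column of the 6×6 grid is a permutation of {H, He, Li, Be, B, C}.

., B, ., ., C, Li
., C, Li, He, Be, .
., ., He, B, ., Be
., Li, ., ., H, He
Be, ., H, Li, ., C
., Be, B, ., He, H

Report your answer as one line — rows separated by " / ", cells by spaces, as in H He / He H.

He B Be H C Li / H C Li He Be B / C H He B Li Be / B Li C Be H He / Be He H Li B C / Li Be B C He H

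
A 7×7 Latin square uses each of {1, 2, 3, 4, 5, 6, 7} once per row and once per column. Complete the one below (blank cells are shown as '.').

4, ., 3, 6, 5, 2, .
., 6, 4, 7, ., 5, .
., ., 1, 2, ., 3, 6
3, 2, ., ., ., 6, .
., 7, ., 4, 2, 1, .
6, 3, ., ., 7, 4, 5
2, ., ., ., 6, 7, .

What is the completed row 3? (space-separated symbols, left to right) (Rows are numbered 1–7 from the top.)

7 5 1 2 4 3 6

At row 1, column 2: row 1 has {2,3,4,5,6}; column 2 has {2,3,6,7}; that leaves 1.
At row 1, column 7: row 1 has {1,2,3,4,5,6}; column 7 has {5,6}; that leaves 7.
At row 2, column 1: row 2 has {4,5,6,7}; column 1 has {2,3,4,6}; that leaves 1.
At row 2, column 5: row 2 has {1,4,5,6,7}; column 5 has {2,5,6,7}; that leaves 3.
At row 2, column 7: row 2 has {1,3,4,5,6,7}; column 7 has {5,6,7}; that leaves 2.
At row 3, column 5: row 3 has {1,2,3,6}; column 5 has {2,3,5,6,7}; that leaves 4.
At row 4, column 5: row 4 has {2,3,6}; column 5 has {2,3,4,5,6,7}; that leaves 1.
At row 4, column 7: row 4 has {1,2,3,6}; column 7 has {2,5,6,7}; that leaves 4.
At row 5, column 1: row 5 has {1,2,4,7}; column 1 has {1,2,3,4,6}; that leaves 5.
At row 5, column 3: row 5 has {1,2,4,5,7}; column 3 has {1,3,4}; that leaves 6.
At row 5, column 7: row 5 has {1,2,4,5,6,7}; column 7 has {2,4,5,6,7}; that leaves 3.
At row 6, column 3: row 6 has {3,4,5,6,7}; column 3 has {1,3,4,6}; that leaves 2.
At row 6, column 4: row 6 has {2,3,4,5,6,7}; column 4 has {2,4,6,7}; that leaves 1.
At row 7, column 3: row 7 has {2,6,7}; column 3 has {1,2,3,4,6}; that leaves 5.
At row 7, column 4: row 7 has {2,5,6,7}; column 4 has {1,2,4,6,7}; that leaves 3.
At row 7, column 7: row 7 has {2,3,5,6,7}; column 7 has {2,3,4,5,6,7}; that leaves 1.
At row 3, column 1: row 3 has {1,2,3,4,6}; column 1 has {1,2,3,4,5,6}; that leaves 7.
At row 3, column 2: row 3 has {1,2,3,4,6,7}; column 2 has {1,2,3,6,7}; that leaves 5.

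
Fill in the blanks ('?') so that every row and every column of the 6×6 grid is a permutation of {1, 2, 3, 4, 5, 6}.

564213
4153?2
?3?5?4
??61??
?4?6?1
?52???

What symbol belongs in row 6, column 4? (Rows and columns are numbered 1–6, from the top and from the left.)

4

Cell (r2,c5): row 2 has {1,2,3,4,5}; column 5 has {1} → 6.
Cell (r3,c3): row 3 has {3,4,5}; column 3 has {2,4,5,6} → 1.
Cell (r3,c5): row 3 has {1,3,4,5}; column 5 has {1,6} → 2.
Cell (r4,c2): row 4 has {1,6}; column 2 has {1,3,4,5,6} → 2.
Cell (r4,c6): row 4 has {1,2,6}; column 6 has {1,2,3,4} → 5.
Cell (r5,c3): row 5 has {1,4,6}; column 3 has {1,2,4,5,6} → 3.
Cell (r5,c5): row 5 has {1,3,4,6}; column 5 has {1,2,6} → 5.
Cell (r6,c4): row 6 has {2,5}; column 4 has {1,2,3,5,6} → 4.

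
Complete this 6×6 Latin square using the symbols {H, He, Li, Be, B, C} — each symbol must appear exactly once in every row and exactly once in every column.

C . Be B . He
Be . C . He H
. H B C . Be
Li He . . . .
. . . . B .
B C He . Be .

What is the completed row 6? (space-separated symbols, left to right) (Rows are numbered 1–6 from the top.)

(r1,c2) = Li
(r1,c5) = H
(r2,c2) = B
(r2,c4) = Li
(r3,c1) = He
(r3,c5) = Li
(r4,c3) = H
(r4,c4) = Be
(r4,c5) = C
(r4,c6) = B
(r5,c1) = H
(r5,c2) = Be
(r5,c3) = Li
(r5,c4) = He
(r5,c6) = C
(r6,c4) = H
(r6,c6) = Li

B C He H Be Li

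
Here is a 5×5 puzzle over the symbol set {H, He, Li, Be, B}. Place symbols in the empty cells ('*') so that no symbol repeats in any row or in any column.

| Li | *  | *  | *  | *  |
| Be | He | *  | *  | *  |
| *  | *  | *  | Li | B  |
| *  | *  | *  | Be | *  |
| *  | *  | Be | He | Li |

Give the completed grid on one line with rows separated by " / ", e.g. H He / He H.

Li B He H Be / Be He Li B H / He Be H Li B / H Li B Be He / B H Be He Li

(r2,c5) = H
(r4,c5) = He
(r1,c5) = Be
(r2,c4) = B
(r1,c4) = H
(r2,c3) = Li
(r1,c2) = B
(r1,c3) = He
(r3,c3) = H
(r4,c3) = B
(r5,c2) = H
(r3,c1) = He
(r3,c2) = Be
(r4,c1) = H
(r4,c2) = Li
(r5,c1) = B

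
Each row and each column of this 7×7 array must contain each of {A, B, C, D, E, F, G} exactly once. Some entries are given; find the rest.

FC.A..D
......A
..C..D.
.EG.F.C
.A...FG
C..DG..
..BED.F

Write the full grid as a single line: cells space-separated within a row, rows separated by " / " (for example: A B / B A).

F C E A B G D / E D F G C B A / G B C F A D E / D E G B F A C / B A D C E F G / C F A D G E B / A G B E D C F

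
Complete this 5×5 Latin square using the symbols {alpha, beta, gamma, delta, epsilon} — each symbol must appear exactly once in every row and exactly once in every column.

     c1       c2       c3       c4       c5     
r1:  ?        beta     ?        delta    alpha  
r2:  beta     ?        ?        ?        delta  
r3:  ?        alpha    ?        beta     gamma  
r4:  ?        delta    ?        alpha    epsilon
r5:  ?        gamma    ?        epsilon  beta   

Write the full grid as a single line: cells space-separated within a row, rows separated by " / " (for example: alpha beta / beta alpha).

At row 2, column 2: row 2 has {beta,delta}; column 2 has {alpha,beta,gamma,delta}; that leaves epsilon.
At row 2, column 4: row 2 has {beta,delta,epsilon}; column 4 has {alpha,beta,delta,epsilon}; that leaves gamma.
At row 4, column 1: row 4 has {alpha,delta,epsilon}; column 1 has {beta}; that leaves gamma.
At row 4, column 3: row 4 has {alpha,gamma,delta,epsilon}; column 3 is empty so far; that leaves beta.
At row 1, column 1: row 1 has {alpha,beta,delta}; column 1 has {beta,gamma}; that leaves epsilon.
At row 1, column 3: row 1 has {alpha,beta,delta,epsilon}; column 3 has {beta}; that leaves gamma.
At row 2, column 3: row 2 has {beta,gamma,delta,epsilon}; column 3 has {beta,gamma}; that leaves alpha.
At row 3, column 1: row 3 has {alpha,beta,gamma}; column 1 has {beta,gamma,epsilon}; that leaves delta.
At row 3, column 3: row 3 has {alpha,beta,gamma,delta}; column 3 has {alpha,beta,gamma}; that leaves epsilon.
At row 5, column 1: row 5 has {beta,gamma,epsilon}; column 1 has {beta,gamma,delta,epsilon}; that leaves alpha.
At row 5, column 3: row 5 has {alpha,beta,gamma,epsilon}; column 3 has {alpha,beta,gamma,epsilon}; that leaves delta.

epsilon beta gamma delta alpha / beta epsilon alpha gamma delta / delta alpha epsilon beta gamma / gamma delta beta alpha epsilon / alpha gamma delta epsilon beta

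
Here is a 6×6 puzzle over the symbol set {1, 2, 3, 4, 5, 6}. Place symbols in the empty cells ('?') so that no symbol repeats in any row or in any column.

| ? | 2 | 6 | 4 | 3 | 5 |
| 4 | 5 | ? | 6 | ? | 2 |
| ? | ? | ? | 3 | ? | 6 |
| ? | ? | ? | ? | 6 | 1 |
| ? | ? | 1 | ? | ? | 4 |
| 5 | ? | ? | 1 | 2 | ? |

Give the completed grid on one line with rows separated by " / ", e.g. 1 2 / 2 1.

1 2 6 4 3 5 / 4 5 3 6 1 2 / 2 1 5 3 4 6 / 3 4 2 5 6 1 / 6 3 1 2 5 4 / 5 6 4 1 2 3

row 1 has {2,3,4,5,6}; column 1 has {4,5} — only 1 is left for (r1,c1).
row 2 has {2,4,5,6}; column 3 has {1,6} — only 3 is left for (r2,c3).
row 2 has {2,3,4,5,6}; column 5 has {2,3,6} — only 1 is left for (r2,c5).
row 3 has {3,6}; column 1 has {1,4,5} — only 2 is left for (r3,c1).
row 4 has {1,6}; column 1 has {1,2,4,5} — only 3 is left for (r4,c1).
row 4 has {1,3,6}; column 2 has {2,5} — only 4 is left for (r4,c2).
row 5 has {1,4}; column 1 has {1,2,3,4,5} — only 6 is left for (r5,c1).
row 5 has {1,4,6}; column 2 has {2,4,5} — only 3 is left for (r5,c2).
row 5 has {1,3,4,6}; column 5 has {1,2,3,6} — only 5 is left for (r5,c5).
row 6 has {1,2,5}; column 2 has {2,3,4,5} — only 6 is left for (r6,c2).
row 6 has {1,2,5,6}; column 3 has {1,3,6} — only 4 is left for (r6,c3).
row 6 has {1,2,4,5,6}; column 6 has {1,2,4,5,6} — only 3 is left for (r6,c6).
row 3 has {2,3,6}; column 2 has {2,3,4,5,6} — only 1 is left for (r3,c2).
row 3 has {1,2,3,6}; column 3 has {1,3,4,6} — only 5 is left for (r3,c3).
row 3 has {1,2,3,5,6}; column 5 has {1,2,3,5,6} — only 4 is left for (r3,c5).
row 4 has {1,3,4,6}; column 3 has {1,3,4,5,6} — only 2 is left for (r4,c3).
row 4 has {1,2,3,4,6}; column 4 has {1,3,4,6} — only 5 is left for (r4,c4).
row 5 has {1,3,4,5,6}; column 4 has {1,3,4,5,6} — only 2 is left for (r5,c4).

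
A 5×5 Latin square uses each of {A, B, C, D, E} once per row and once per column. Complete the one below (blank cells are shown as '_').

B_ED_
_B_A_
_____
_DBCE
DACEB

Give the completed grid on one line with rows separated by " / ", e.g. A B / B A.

B C E D A / E B D A C / C E A B D / A D B C E / D A C E B

row 1 has {B,D,E}; column 2 has {A,B,D} — only C is left for (r1,c2).
row 1 has {B,C,D,E}; column 5 has {B,E} — only A is left for (r1,c5).
row 2 has {A,B}; column 3 has {B,C,E} — only D is left for (r2,c3).
row 2 has {A,B,D}; column 5 has {A,B,E} — only C is left for (r2,c5).
row 3 is empty so far; column 2 has {A,B,C,D} — only E is left for (r3,c2).
row 3 has {E}; column 3 has {B,C,D,E} — only A is left for (r3,c3).
row 3 has {A,E}; column 4 has {A,C,D,E} — only B is left for (r3,c4).
row 3 has {A,B,E}; column 5 has {A,B,C,E} — only D is left for (r3,c5).
row 4 has {B,C,D,E}; column 1 has {B,D} — only A is left for (r4,c1).
row 2 has {A,B,C,D}; column 1 has {A,B,D} — only E is left for (r2,c1).
row 3 has {A,B,D,E}; column 1 has {A,B,D,E} — only C is left for (r3,c1).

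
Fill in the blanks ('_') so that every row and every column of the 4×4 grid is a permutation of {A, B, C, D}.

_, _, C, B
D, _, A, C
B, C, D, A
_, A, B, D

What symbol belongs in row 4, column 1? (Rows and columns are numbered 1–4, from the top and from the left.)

At row 1, column 1: row 1 has {B,C}; column 1 has {B,D}; that leaves A.
At row 1, column 2: row 1 has {A,B,C}; column 2 has {A,C}; that leaves D.
At row 2, column 2: row 2 has {A,C,D}; column 2 has {A,C,D}; that leaves B.
At row 4, column 1: row 4 has {A,B,D}; column 1 has {A,B,D}; that leaves C.

C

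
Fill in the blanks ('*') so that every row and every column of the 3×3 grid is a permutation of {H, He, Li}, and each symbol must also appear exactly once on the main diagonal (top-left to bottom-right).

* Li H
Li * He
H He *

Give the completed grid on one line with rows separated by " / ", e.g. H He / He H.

(r1,c1) = He
(r2,c2) = H
(r3,c3) = Li

He Li H / Li H He / H He Li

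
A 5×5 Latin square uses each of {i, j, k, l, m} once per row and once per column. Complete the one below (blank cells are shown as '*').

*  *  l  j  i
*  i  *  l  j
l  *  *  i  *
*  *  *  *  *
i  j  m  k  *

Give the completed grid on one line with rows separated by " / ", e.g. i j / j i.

k m l j i / m i k l j / l k j i m / j l i m k / i j m k l

row 2 has {i,j,l}; column 3 has {l,m} — only k is left for (r2,c3).
row 3 has {i,l}; column 3 has {k,l,m} — only j is left for (r3,c3).
row 4 is empty so far; column 3 has {j,k,l,m} — only i is left for (r4,c3).
row 4 has {i}; column 4 has {i,j,k,l} — only m is left for (r4,c4).
row 5 has {i,j,k,m}; column 5 has {i,j} — only l is left for (r5,c5).
row 2 has {i,j,k,l}; column 1 has {i,l} — only m is left for (r2,c1).
row 4 has {i,m}; column 5 has {i,j,l} — only k is left for (r4,c5).
row 1 has {i,j,l}; column 1 has {i,l,m} — only k is left for (r1,c1).
row 1 has {i,j,k,l}; column 2 has {i,j} — only m is left for (r1,c2).
row 3 has {i,j,l}; column 2 has {i,j,m} — only k is left for (r3,c2).
row 3 has {i,j,k,l}; column 5 has {i,j,k,l} — only m is left for (r3,c5).
row 4 has {i,k,m}; column 1 has {i,k,l,m} — only j is left for (r4,c1).
row 4 has {i,j,k,m}; column 2 has {i,j,k,m} — only l is left for (r4,c2).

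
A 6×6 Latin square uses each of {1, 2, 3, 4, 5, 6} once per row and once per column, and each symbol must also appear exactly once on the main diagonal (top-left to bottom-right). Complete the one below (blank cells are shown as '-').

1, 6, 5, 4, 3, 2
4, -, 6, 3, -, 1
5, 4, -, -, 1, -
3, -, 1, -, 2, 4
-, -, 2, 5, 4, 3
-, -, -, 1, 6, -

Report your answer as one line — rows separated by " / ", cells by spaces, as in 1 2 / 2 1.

1 6 5 4 3 2 / 4 2 6 3 5 1 / 5 4 3 2 1 6 / 3 5 1 6 2 4 / 6 1 2 5 4 3 / 2 3 4 1 6 5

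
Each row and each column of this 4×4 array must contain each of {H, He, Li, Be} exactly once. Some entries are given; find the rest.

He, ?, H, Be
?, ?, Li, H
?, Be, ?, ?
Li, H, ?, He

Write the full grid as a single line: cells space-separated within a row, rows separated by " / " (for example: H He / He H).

He Li H Be / Be He Li H / H Be He Li / Li H Be He

Cell (r1,c2): row 1 has {H,He,Be}; column 2 has {H,Be} → Li.
Cell (r2,c1): row 2 has {H,Li}; column 1 has {He,Li} → Be.
Cell (r2,c2): row 2 has {H,Li,Be}; column 2 has {H,Li,Be} → He.
Cell (r3,c1): row 3 has {Be}; column 1 has {He,Li,Be} → H.
Cell (r3,c3): row 3 has {H,Be}; column 3 has {H,Li} → He.
Cell (r3,c4): row 3 has {H,He,Be}; column 4 has {H,He,Be} → Li.
Cell (r4,c3): row 4 has {H,He,Li}; column 3 has {H,He,Li} → Be.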